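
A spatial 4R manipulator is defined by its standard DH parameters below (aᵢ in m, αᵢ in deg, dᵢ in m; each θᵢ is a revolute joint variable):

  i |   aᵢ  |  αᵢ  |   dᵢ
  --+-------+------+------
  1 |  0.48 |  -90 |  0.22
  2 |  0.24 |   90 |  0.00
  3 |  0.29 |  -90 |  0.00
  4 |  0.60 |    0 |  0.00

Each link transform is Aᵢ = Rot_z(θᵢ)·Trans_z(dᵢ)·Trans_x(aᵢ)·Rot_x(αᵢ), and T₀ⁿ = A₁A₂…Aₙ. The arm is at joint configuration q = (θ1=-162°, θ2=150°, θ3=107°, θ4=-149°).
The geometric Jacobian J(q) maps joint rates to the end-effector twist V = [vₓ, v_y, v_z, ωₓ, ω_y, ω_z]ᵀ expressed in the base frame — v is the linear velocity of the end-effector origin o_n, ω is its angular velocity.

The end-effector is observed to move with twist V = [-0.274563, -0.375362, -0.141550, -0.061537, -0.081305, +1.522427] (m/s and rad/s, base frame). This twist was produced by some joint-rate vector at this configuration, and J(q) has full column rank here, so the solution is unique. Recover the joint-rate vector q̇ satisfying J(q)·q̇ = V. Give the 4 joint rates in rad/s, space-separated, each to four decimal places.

0.3610 0.2580 -0.9640 0.6830

o_n = [-0.4181, 0.0897, -0.2004]
J₁: ẑ×o_n = [-0.0897, -0.4181, 0.0000], ω = ẑ
J2: z=[0.3090, -0.9511, 0.0000] o=[-0.4565, -0.1483, 0.2200] → [0.3998, 0.1299, 0.1101, 0.3090, -0.9511, 0.0000]
J3: z=[-0.4755, -0.1545, -0.8660] o=[-0.2588, -0.0841, 0.1000] → [0.1969, -0.0050, -0.1072, -0.4755, -0.1545, -0.8660]
J4: z=[-0.8780, 0.0221, 0.4782] o=[-0.2430, -0.3705, 0.1424] → [-0.2277, -0.3847, -0.4002, -0.8780, 0.0221, 0.4782]
q̇ = J⁺·V = [0.3610, 0.2580, -0.9640, 0.6830]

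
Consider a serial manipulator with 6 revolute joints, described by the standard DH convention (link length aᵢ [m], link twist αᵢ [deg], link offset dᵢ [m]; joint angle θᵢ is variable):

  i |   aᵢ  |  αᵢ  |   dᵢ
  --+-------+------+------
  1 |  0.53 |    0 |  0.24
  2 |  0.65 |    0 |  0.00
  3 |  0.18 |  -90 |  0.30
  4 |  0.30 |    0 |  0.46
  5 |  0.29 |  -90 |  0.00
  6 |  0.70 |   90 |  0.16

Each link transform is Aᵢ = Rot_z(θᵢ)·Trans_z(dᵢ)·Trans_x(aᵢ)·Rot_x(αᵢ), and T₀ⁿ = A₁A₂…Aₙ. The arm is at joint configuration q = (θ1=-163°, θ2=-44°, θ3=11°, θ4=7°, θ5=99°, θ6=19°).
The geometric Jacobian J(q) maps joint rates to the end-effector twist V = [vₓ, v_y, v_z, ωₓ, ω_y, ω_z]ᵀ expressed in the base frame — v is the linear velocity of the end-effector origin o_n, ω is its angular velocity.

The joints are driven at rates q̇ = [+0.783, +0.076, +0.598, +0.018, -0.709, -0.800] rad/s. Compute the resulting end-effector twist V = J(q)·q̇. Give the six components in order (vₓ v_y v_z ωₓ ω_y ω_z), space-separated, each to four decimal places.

o_n = [-1.2092, -0.0660, -0.3674]
J₁: ẑ×o_n = [0.0660, -1.2092, 0.0000], ω = ẑ
J2: z=[0.0000, 0.0000, 1.0000] o=[-0.5068, -0.1550, 0.2400] → [-0.0890, -0.7023, 0.0000, 0.0000, 0.0000, 1.0000]
J3: z=[0.0000, 0.0000, 1.0000] o=[-1.0860, 0.1401, 0.2400] → [0.2061, -0.1232, 0.0000, 0.0000, 0.0000, 1.0000]
J4: z=[-0.2756, -0.9613, 0.0000] o=[-1.2590, 0.1898, 0.5400] → [0.8723, -0.2501, 0.1184, -0.2756, -0.9613, 0.0000]
J5: z=[-0.2756, -0.9613, 0.0000] o=[-1.6720, -0.1704, 0.5034] → [0.8372, -0.2400, 0.4162, -0.2756, -0.9613, 0.0000]
J6: z=[0.9240, -0.2650, 0.2756] o=[-1.5952, -0.1924, 0.2247] → [0.1221, 0.6535, 0.2191, 0.9240, -0.2650, 0.2756]
V = J·q̇ = [-0.5073, -1.4310, -0.4682, -0.5488, 0.8762, 1.2365]

-0.5073 -1.4310 -0.4682 -0.5488 0.8762 1.2365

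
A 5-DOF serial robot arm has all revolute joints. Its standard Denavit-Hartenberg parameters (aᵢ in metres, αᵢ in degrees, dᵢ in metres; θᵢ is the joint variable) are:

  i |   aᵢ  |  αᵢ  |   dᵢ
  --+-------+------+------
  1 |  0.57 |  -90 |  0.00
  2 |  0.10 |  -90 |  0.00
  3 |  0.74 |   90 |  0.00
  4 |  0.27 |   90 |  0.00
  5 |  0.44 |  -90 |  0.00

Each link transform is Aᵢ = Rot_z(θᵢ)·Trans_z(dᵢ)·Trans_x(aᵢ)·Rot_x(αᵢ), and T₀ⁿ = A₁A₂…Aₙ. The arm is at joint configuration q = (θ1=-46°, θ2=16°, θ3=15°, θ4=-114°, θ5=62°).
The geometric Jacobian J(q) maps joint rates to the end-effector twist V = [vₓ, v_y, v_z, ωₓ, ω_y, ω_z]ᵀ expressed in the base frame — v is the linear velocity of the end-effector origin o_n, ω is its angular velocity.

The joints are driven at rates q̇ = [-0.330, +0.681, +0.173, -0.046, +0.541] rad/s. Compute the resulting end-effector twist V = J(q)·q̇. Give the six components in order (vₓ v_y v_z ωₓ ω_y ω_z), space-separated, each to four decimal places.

-0.1359 -0.5450 -0.7880 0.1479 0.9473 -0.5730

o_n = [1.1338, -0.8373, 0.2178]
J₁: ẑ×o_n = [0.8373, 1.1338, -0.0000], ω = ẑ
J2: z=[0.7193, 0.6947, 0.0000] o=[0.3960, -0.4100, 0.0000] → [0.1513, -0.1567, -0.8199, 0.7193, 0.6947, 0.0000]
J3: z=[-0.1915, 0.1983, -0.9613] o=[0.4627, -0.4792, -0.0276] → [-0.2956, -0.5981, -0.0645, -0.1915, 0.1983, -0.9613]
J4: z=[0.8677, 0.4920, -0.0713] o=[0.8023, -1.1065, -0.2246] → [0.2369, -0.4075, 0.0704, 0.8677, 0.4920, -0.0713]
J5: z=[-0.4970, 0.8551, -0.1478] o=[0.7991, -1.0623, 0.0418] → [0.1838, 0.0381, -0.3980, -0.4970, 0.8551, -0.1478]
V = J·q̇ = [-0.1359, -0.5450, -0.7880, 0.1479, 0.9473, -0.5730]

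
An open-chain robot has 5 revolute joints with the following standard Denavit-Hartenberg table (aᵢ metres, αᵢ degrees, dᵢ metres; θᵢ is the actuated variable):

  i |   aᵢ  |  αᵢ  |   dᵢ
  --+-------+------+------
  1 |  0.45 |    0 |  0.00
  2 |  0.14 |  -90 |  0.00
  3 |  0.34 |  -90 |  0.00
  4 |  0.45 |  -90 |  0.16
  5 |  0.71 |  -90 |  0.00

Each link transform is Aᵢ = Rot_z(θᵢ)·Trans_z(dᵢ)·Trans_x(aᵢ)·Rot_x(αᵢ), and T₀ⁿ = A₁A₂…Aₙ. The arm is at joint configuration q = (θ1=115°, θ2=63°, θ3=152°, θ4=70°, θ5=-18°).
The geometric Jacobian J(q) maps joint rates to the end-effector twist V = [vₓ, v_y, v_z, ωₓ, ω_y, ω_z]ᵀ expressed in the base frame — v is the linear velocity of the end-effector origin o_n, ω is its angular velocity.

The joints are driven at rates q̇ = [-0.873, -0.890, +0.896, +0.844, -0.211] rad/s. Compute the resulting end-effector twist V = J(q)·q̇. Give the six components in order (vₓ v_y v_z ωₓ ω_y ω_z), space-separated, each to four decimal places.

1.4573 -0.7872 1.2853 0.5372 -0.9875 -1.1109

o_n = [0.5244, 1.4409, -0.0053]
J₁: ẑ×o_n = [-1.4409, 0.5244, 0.0000], ω = ẑ
J2: z=[0.0000, 0.0000, 1.0000] o=[-0.1902, 0.4078, 0.0000] → [-1.0331, 0.7146, 0.0000, 0.0000, 0.0000, 1.0000]
J3: z=[-0.0349, -0.9994, 0.0000] o=[-0.3301, 0.4127, 0.0000] → [0.0053, -0.0002, 0.8181, -0.0349, -0.9994, 0.0000]
J4: z=[0.4692, -0.0164, 0.8829] o=[-0.0301, 0.4022, -0.1596] → [-0.9196, 0.4172, 0.4964, 0.4692, -0.0164, 0.8829]
J5: z=[-0.8173, 0.3708, 0.4412] o=[0.1956, 0.8175, -0.0906] → [-0.2434, 0.2148, -0.6314, -0.8173, 0.3708, 0.4412]
V = J·q̇ = [1.4573, -0.7872, 1.2853, 0.5372, -0.9875, -1.1109]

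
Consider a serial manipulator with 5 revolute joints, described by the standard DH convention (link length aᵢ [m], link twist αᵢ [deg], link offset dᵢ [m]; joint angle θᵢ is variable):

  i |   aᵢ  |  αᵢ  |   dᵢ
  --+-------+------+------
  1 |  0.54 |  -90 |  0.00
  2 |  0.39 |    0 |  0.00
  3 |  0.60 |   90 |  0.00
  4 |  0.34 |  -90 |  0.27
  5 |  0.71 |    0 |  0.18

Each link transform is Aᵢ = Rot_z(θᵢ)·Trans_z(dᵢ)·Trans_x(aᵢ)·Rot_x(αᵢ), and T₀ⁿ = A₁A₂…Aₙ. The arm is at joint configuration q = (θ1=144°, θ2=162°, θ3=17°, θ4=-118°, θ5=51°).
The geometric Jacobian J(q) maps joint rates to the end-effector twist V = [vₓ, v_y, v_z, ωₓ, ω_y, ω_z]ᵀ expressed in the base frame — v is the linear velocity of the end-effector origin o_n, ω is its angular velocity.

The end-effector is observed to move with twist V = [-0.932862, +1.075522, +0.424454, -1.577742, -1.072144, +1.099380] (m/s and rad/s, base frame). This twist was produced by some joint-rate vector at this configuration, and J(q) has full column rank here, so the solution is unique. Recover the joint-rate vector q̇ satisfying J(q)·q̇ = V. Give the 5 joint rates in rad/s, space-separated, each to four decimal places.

0.4310 0.4720 0.9730 -0.6570 -0.7450

o_n = [0.6403, 0.4980, 0.1544]
J₁: ẑ×o_n = [-0.4980, 0.6403, 0.0000], ω = ẑ
J2: z=[-0.5878, -0.8090, 0.0000] o=[-0.4369, 0.3174, 0.0000] → [-0.1249, 0.0908, 0.7653, -0.5878, -0.8090, 0.0000]
J3: z=[-0.5878, -0.8090, 0.0000] o=[-0.1368, 0.0994, -0.1205] → [-0.2224, 0.1616, 0.3944, -0.5878, -0.8090, 0.0000]
J4: z=[-0.0141, 0.0103, -0.9998] o=[0.3485, -0.2532, -0.1310] → [0.7540, -0.2877, -0.0136, -0.0141, 0.0103, -0.9998]
J5: z=[0.9902, -0.1391, -0.0154] o=[0.3921, 0.0862, -0.3982] → [-0.0705, -0.5510, 0.4422, 0.9902, -0.1391, -0.0154]
q̇ = J⁺·V = [0.4310, 0.4720, 0.9730, -0.6570, -0.7450]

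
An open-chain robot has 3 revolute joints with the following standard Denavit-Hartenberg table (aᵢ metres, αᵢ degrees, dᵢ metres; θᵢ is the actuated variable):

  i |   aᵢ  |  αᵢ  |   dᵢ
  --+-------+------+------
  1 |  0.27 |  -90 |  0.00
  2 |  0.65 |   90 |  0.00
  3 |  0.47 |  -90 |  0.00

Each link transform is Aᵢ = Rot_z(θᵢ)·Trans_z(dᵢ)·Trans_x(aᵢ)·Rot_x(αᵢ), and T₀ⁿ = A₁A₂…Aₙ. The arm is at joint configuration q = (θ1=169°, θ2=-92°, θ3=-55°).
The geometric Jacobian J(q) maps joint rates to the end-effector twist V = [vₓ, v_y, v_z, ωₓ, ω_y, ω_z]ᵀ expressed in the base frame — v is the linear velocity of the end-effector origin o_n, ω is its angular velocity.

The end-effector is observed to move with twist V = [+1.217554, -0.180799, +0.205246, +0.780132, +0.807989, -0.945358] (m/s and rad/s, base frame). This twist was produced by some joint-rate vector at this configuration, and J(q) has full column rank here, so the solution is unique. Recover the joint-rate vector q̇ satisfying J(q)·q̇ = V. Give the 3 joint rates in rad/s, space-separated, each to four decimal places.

-0.9240 -0.9420 0.6120

o_n = [-0.1601, 0.4233, 0.9190]
J₁: ẑ×o_n = [-0.4233, -0.1601, 0.0000], ω = ẑ
J2: z=[-0.1908, -0.9816, 0.0000] o=[-0.2650, 0.0515, 0.0000] → [-0.9021, 0.1754, 0.0321, -0.1908, -0.9816, 0.0000]
J3: z=[0.9810, -0.1907, -0.0349] o=[-0.2428, 0.0472, 0.6496] → [-0.0382, -0.2672, 0.3848, 0.9810, -0.1907, -0.0349]
q̇ = J⁺·V = [-0.9240, -0.9420, 0.6120]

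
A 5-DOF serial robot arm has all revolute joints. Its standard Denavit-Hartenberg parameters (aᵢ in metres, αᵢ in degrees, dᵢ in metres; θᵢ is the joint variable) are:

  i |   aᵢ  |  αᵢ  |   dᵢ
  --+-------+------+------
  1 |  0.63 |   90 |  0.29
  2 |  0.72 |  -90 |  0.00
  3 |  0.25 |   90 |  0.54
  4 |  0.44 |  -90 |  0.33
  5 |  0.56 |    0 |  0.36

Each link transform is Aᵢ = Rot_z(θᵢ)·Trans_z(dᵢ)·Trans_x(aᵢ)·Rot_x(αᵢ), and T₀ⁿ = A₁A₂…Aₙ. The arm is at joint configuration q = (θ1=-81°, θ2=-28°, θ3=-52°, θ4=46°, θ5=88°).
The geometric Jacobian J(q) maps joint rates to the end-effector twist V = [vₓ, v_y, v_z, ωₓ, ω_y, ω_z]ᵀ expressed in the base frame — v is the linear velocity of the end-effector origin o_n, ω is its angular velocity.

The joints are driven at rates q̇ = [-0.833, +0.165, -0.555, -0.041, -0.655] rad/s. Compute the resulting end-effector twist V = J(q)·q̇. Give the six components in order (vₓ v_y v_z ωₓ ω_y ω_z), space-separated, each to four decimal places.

-2.1650 -0.3936 0.4277 -0.5344 0.1072 -1.8761

o_n = [0.2299, -2.1103, 0.7668]
J₁: ẑ×o_n = [2.1103, 0.2299, -0.0000], ω = ẑ
J2: z=[-0.9877, -0.1564, 0.0000] o=[0.0986, -0.6222, 0.2900] → [-0.0746, 0.4709, 1.4903, -0.9877, -0.1564, 0.0000]
J3: z=[0.0734, -0.4637, 0.8829] o=[0.1980, -1.2501, -0.0480] → [0.3817, -0.0317, -0.0484, 0.0734, -0.4637, 0.8829]
J4: z=[-0.7169, 0.5909, 0.3699] o=[0.0643, -1.6656, 0.3565] → [0.4070, 0.3554, 0.2210, -0.7169, 0.5909, 0.3699]
J5: z=[0.5497, 0.1528, 0.8213] o=[-0.3609, -1.8191, 0.6697] → [0.2540, 0.4318, -0.2503, 0.5497, 0.1528, 0.8213]
V = J·q̇ = [-2.1650, -0.3936, 0.4277, -0.5344, 0.1072, -1.8761]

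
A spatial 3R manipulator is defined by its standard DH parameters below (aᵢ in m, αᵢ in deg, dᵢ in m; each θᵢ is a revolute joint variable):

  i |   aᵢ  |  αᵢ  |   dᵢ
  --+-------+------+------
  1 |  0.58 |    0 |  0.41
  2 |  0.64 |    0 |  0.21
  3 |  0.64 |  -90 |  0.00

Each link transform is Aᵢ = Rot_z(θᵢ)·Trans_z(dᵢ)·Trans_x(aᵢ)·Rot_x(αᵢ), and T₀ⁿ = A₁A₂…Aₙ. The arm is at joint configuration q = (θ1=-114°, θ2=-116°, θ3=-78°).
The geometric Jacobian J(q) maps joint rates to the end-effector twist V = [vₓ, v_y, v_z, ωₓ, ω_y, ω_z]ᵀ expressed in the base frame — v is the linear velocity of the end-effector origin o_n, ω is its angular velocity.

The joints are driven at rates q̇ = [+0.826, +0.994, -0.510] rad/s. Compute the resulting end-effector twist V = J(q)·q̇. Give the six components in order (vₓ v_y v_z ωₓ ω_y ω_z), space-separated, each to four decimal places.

-1.1153 -0.4274 0.0000 0.0000 0.0000 1.3100

o_n = [-0.2533, 0.4647, 0.6200]
J₁: ẑ×o_n = [-0.4647, -0.2533, 0.0000], ω = ẑ
J2: z=[0.0000, 0.0000, 1.0000] o=[-0.2359, -0.5299, 0.4100] → [-0.9946, -0.0174, 0.0000, 0.0000, 0.0000, 1.0000]
J3: z=[0.0000, 0.0000, 1.0000] o=[-0.6473, -0.0396, 0.6200] → [-0.5043, 0.3940, 0.0000, 0.0000, 0.0000, 1.0000]
V = J·q̇ = [-1.1153, -0.4274, 0.0000, 0.0000, 0.0000, 1.3100]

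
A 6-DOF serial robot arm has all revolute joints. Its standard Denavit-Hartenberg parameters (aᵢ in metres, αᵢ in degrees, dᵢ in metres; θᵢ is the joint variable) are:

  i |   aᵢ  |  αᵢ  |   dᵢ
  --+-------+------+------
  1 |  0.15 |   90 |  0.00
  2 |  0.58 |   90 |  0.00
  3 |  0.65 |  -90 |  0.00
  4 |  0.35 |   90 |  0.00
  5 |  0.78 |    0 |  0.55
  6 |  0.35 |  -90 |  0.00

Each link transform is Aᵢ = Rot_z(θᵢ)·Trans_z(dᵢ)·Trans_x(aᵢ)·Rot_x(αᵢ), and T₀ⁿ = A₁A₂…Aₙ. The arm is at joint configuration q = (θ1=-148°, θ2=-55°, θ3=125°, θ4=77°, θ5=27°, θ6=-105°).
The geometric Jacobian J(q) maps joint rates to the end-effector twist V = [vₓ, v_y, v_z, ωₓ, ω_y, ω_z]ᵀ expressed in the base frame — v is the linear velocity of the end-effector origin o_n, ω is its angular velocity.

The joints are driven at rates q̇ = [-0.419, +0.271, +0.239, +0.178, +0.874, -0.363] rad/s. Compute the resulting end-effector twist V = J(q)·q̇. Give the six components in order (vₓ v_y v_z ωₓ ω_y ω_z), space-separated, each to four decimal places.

1.1341 0.2352 0.7468 0.1501 0.7739 -0.2686

o_n = [-1.2946, 0.5714, 0.7618]
J₁: ẑ×o_n = [-0.5714, -1.2946, 0.0000], ω = ẑ
J2: z=[-0.5299, 0.8480, 0.0000] o=[-0.1272, -0.0795, 0.0000] → [0.6461, 0.4037, 0.6451, -0.5299, 0.8480, 0.0000]
J3: z=[0.6947, 0.4341, -0.5736] o=[-0.4093, -0.2558, -0.4751] → [1.0114, -0.3515, 0.9589, 0.6947, 0.4341, -0.5736]
J4: z=[0.7024, -0.2374, 0.6710] o=[-0.5101, 0.3091, -0.1697] → [-0.3972, -1.1807, -0.0020, 0.7024, -0.2374, 0.6710]
J5: z=[0.0052, 0.9444, 0.3288] o=[-0.7593, 0.2295, 0.0629] → [0.5476, -0.1796, 0.5074, 0.0052, 0.9444, 0.3288]
J6: z=[0.0052, 0.9444, 0.3288] o=[-1.0024, 0.5067, 0.9432] → [-0.1926, -0.0952, 0.2763, 0.0052, 0.9444, 0.3288]
V = J·q̇ = [1.1341, 0.2352, 0.7468, 0.1501, 0.7739, -0.2686]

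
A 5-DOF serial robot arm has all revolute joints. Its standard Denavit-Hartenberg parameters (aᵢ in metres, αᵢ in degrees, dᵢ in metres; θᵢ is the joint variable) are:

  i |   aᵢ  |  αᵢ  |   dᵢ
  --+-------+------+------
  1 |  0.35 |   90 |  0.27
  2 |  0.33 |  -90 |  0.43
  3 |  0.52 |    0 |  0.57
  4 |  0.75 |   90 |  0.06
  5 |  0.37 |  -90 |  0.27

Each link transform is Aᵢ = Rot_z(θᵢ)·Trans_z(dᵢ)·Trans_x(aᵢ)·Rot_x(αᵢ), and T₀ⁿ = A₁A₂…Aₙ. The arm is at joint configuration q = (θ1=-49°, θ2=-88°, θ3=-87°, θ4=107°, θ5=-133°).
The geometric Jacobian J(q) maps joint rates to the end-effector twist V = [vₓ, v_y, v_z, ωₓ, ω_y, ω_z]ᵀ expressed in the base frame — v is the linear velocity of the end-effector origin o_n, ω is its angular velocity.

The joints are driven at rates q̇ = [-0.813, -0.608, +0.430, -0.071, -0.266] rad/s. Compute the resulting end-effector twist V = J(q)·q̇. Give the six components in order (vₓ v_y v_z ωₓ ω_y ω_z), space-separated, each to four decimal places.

-1.1760 0.7211 -0.4210 0.8808 0.2945 -0.7095

o_n = [-0.2932, -1.2370, -0.6341]
J₁: ẑ×o_n = [1.2370, -0.2932, 0.0000], ω = ẑ
J2: z=[-0.7547, -0.6561, 0.0000] o=[0.2296, -0.2641, 0.2700] → [0.5931, -0.6823, 0.3912, -0.7547, -0.6561, 0.0000]
J3: z=[0.6557, -0.7542, 0.0349] o=[-0.0873, -0.5549, -0.0598] → [0.4570, 0.3694, -0.6024, 0.6557, -0.7542, 0.0349]
J4: z=[0.6557, -0.7542, 0.0349] o=[-0.1049, -1.3263, -0.0671] → [0.4245, 0.3652, -0.0835, 0.6557, -0.7542, 0.0349]
J5: z=[-0.7014, -0.6255, -0.3418] o=[0.1442, -1.2218, -0.7694] → [-0.0898, 0.2443, -0.2629, -0.7014, -0.6255, -0.3418]
V = J·q̇ = [-1.1760, 0.7211, -0.4210, 0.8808, 0.2945, -0.7095]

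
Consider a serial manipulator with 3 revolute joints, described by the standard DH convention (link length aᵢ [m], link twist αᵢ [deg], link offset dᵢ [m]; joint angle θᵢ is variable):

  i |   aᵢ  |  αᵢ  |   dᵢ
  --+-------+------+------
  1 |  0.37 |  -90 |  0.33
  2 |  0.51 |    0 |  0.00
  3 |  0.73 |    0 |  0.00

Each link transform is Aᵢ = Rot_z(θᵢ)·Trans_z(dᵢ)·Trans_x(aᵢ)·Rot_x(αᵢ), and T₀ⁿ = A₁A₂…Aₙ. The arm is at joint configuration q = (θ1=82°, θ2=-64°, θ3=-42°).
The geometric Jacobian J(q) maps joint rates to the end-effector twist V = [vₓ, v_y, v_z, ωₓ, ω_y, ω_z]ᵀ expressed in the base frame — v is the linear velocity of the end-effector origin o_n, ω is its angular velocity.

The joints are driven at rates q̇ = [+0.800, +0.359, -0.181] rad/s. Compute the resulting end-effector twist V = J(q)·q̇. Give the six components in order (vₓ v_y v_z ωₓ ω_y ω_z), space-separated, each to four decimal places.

-0.2705 0.3303 -0.0444 -0.1763 0.0248 0.8000

o_n = [0.0546, 0.3885, 1.4901]
J₁: ẑ×o_n = [-0.3885, 0.0546, 0.0000], ω = ẑ
J2: z=[-0.9903, 0.1392, 0.0000] o=[0.0515, 0.3664, 0.3300] → [0.1615, 1.1488, -0.0224, -0.9903, 0.1392, 0.0000]
J3: z=[-0.9903, 0.1392, 0.0000] o=[0.0826, 0.5878, 0.7884] → [0.0977, 0.6949, 0.2012, -0.9903, 0.1392, 0.0000]
V = J·q̇ = [-0.2705, 0.3303, -0.0444, -0.1763, 0.0248, 0.8000]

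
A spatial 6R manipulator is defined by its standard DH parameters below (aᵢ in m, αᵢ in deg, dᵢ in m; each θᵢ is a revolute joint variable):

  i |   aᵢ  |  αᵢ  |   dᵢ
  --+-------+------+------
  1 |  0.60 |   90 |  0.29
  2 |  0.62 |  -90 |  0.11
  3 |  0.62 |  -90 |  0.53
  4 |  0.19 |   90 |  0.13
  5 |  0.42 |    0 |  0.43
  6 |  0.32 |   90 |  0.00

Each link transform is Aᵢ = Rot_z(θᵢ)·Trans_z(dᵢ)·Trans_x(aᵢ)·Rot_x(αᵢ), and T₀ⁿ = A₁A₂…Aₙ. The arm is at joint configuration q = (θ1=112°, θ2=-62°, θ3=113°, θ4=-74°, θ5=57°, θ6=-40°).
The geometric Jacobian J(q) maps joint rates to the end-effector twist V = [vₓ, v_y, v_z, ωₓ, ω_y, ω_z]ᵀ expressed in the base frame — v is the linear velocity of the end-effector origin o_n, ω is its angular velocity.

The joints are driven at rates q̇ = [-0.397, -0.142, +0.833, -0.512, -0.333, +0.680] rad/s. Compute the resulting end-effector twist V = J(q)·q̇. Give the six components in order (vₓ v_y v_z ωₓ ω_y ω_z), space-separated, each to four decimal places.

o_n = [-0.6939, 1.6130, 0.9823]
J₁: ẑ×o_n = [-1.6130, -0.6939, 0.0000], ω = ẑ
J2: z=[0.9272, 0.3746, 0.0000] o=[-0.2248, 0.5563, 0.2900] → [0.2593, -0.6419, 1.1554, 0.9272, 0.3746, 0.0000]
J3: z=[-0.3308, 0.8187, 0.4695] o=[-0.2318, 0.8674, -0.2574] → [0.6649, 0.1931, 0.1317, -0.3308, 0.8187, 0.4695]
J4: z=[0.5242, -0.2543, 0.8128] o=[-0.8937, 0.9820, 0.2053] → [-0.7104, -0.2449, 0.3815, 0.5242, -0.2543, 0.8128]
J5: z=[0.6632, 0.7206, -0.2022] o=[-0.9270, 1.0715, 0.4148] → [0.5185, -0.4235, 0.1911, 0.6632, 0.7206, -0.2022]
J6: z=[0.6632, 0.7206, -0.2022] o=[-0.5794, 1.4394, 0.7391] → [0.2104, -0.1382, 0.1976, 0.6632, 0.7206, -0.2022]
V = J·q̇ = [1.4915, 0.7000, -0.1790, -0.4454, 1.0090, -0.4922]

1.4915 0.7000 -0.1790 -0.4454 1.0090 -0.4922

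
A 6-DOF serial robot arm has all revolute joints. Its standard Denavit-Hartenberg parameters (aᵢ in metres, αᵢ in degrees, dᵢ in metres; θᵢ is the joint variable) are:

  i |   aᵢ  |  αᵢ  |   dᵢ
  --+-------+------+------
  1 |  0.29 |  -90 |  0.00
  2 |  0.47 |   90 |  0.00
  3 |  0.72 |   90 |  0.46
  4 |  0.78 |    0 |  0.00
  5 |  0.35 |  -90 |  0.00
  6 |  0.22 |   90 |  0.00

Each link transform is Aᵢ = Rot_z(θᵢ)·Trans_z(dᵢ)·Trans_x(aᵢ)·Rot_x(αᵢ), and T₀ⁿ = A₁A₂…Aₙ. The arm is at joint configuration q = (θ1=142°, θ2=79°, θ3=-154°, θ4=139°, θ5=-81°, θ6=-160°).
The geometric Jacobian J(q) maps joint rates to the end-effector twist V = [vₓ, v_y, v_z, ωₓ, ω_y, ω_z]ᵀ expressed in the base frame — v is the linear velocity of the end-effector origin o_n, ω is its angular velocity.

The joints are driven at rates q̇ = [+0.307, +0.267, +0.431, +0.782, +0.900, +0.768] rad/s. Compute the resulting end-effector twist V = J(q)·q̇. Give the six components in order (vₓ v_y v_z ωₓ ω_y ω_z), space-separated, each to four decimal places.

-0.2982 -0.6972 -0.8013 -1.8963 -1.1381 0.6161

o_n = [-1.0976, 0.8870, -0.0375]
J₁: ẑ×o_n = [-0.8870, -1.0976, 0.0000], ω = ẑ
J2: z=[-0.6157, -0.7880, 0.0000] o=[-0.2285, 0.1785, 0.0000] → [0.0296, -0.0231, -1.1210, -0.6157, -0.7880, 0.0000]
J3: z=[-0.7735, 0.6044, 0.1908] o=[-0.2992, 0.2338, -0.4614] → [0.1315, 0.1755, -0.0228, -0.7735, 0.6044, 0.1908]
J4: z=[-0.4874, -0.7598, 0.4303] o=[-0.3634, 0.6845, 0.2616] → [0.1402, -0.4618, -0.6565, -0.4874, -0.7598, 0.4303]
J5: z=[-0.4874, -0.7598, 0.4303] o=[-0.9977, 0.8525, -0.1601] → [-0.1079, 0.0167, -0.0927, -0.4874, -0.7598, 0.4303]
J6: z=[-0.7534, 0.1168, -0.6471] o=[-1.1521, 1.0764, 0.0602] → [-0.1340, -0.1089, 0.1363, -0.7534, 0.1168, -0.6471]
V = J·q̇ = [-0.2982, -0.6972, -0.8013, -1.8963, -1.1381, 0.6161]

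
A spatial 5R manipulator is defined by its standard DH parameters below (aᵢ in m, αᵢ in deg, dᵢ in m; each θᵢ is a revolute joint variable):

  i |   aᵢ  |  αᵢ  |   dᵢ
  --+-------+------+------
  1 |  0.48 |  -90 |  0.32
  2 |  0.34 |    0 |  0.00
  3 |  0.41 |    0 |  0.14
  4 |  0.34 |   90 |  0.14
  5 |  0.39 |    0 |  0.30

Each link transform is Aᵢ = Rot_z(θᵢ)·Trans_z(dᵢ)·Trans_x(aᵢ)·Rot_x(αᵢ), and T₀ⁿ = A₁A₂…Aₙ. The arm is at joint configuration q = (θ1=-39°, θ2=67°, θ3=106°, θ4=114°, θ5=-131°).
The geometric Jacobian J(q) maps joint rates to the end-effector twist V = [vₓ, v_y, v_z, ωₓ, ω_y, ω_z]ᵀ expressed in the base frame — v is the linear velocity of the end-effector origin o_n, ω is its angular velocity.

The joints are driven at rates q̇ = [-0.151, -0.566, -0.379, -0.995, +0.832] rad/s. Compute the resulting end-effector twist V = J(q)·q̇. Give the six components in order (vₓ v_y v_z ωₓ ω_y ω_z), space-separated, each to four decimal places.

o_n = [-0.0528, 0.0243, 0.1252]
J₁: ẑ×o_n = [-0.0243, -0.0528, 0.0000], ω = ẑ
J2: z=[0.6293, 0.7771, 0.0000] o=[0.3730, -0.3021, 0.3200] → [-0.1514, 0.1226, 0.5364, 0.6293, 0.7771, 0.0000]
J3: z=[0.6293, 0.7771, 0.0000] o=[0.4763, -0.3857, 0.0070] → [0.0919, -0.0744, 0.6692, 0.6293, 0.7771, 0.0000]
J4: z=[0.6293, 0.7771, 0.0000] o=[0.2481, -0.0208, -0.0429] → [0.1307, -0.1058, 0.2623, 0.6293, 0.7771, 0.0000]
J5: z=[-0.7432, 0.6018, 0.2924] o=[0.4135, 0.0255, 0.2822] → [-0.0941, -0.2530, 0.2815, -0.7432, 0.6018, 0.2924]
V = J·q̇ = [-0.1538, -0.1384, -0.5840, -1.8392, -1.0069, 0.0923]

-0.1538 -0.1384 -0.5840 -1.8392 -1.0069 0.0923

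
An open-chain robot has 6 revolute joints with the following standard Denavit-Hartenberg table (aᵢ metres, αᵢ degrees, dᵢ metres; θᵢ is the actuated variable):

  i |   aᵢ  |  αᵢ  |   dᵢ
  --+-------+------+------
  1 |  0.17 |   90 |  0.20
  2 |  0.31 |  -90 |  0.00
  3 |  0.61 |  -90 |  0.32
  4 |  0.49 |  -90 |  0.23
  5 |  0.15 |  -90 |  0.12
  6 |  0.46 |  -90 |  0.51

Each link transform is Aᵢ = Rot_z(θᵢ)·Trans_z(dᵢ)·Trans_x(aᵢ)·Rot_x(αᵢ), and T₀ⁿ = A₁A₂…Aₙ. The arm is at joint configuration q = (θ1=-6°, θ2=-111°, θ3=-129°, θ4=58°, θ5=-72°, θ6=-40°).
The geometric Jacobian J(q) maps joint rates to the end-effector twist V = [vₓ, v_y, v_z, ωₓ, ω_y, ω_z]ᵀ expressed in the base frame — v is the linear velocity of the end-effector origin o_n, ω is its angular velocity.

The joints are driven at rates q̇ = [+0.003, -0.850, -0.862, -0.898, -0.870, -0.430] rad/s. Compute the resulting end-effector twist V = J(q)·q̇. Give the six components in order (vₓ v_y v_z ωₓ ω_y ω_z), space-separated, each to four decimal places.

0.7678 -0.8574 1.5402 0.3754 0.8922 0.8837

o_n = [-0.8049, -0.9328, 0.3224]
J₁: ẑ×o_n = [0.9328, -0.8049, 0.0000], ω = ẑ
J2: z=[-0.1045, -0.9945, 0.0000] o=[0.1691, -0.0178, 0.2000] → [-0.1217, 0.0128, -0.8729, -0.1045, -0.9945, 0.0000]
J3: z=[0.9285, -0.0976, -0.3584] o=[0.0586, -0.0062, -0.0894] → [-0.3723, -0.0729, -0.9446, 0.9285, -0.0976, -0.3584]
J4: z=[-0.3428, -0.5968, -0.7255] o=[0.4430, -0.5232, 0.1543] → [-0.3975, 0.9629, -0.6043, -0.3428, -0.5968, -0.7255]
J5: z=[-0.6133, 0.7272, -0.3083] o=[0.0155, -0.8267, 0.2889] → [-0.0084, 0.2735, 0.6615, -0.6133, 0.7272, -0.3083]
J6: z=[-0.5708, -0.1383, 0.8093] o=[-0.1400, -0.8403, 0.1769] → [0.0547, -0.4551, -0.0392, -0.5708, -0.1383, 0.8093]
V = J·q̇ = [0.7678, -0.8574, 1.5402, 0.3754, 0.8922, 0.8837]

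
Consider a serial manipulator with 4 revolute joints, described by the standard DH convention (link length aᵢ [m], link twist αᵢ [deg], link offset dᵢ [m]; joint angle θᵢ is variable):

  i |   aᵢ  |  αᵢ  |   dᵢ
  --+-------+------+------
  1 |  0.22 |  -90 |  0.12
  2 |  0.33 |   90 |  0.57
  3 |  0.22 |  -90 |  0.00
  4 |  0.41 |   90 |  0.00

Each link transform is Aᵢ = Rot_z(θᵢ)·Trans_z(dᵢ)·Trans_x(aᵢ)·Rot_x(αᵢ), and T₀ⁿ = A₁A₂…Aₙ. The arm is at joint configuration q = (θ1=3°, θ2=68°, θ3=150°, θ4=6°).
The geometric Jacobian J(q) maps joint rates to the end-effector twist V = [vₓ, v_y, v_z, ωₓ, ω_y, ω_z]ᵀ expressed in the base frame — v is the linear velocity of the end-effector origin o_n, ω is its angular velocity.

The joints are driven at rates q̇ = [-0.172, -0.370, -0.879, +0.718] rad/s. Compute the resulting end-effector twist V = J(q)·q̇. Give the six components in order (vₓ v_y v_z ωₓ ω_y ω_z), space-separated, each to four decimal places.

-0.0966 0.4408 -0.4345 -0.8963 -1.0401 -0.1684

o_n = [0.0538, 0.8879, 0.3020]
J₁: ẑ×o_n = [-0.8879, 0.0538, 0.0000], ω = ẑ
J2: z=[-0.0523, 0.9986, 0.0000] o=[0.2197, 0.0115, 0.1200] → [0.1818, 0.0095, 0.1198, -0.0523, 0.9986, 0.0000]
J3: z=[0.9259, 0.0485, 0.3746] o=[0.3133, 0.5872, -0.1860] → [-0.0890, -0.5491, 0.2910, 0.9259, 0.0485, 0.3746]
J4: z=[-0.1417, -0.8746, 0.4636] o=[0.2363, 0.6933, -0.0093] → [-0.3625, -0.0405, -0.1872, -0.1417, -0.8746, 0.4636]
V = J·q̇ = [-0.0966, 0.4408, -0.4345, -0.8963, -1.0401, -0.1684]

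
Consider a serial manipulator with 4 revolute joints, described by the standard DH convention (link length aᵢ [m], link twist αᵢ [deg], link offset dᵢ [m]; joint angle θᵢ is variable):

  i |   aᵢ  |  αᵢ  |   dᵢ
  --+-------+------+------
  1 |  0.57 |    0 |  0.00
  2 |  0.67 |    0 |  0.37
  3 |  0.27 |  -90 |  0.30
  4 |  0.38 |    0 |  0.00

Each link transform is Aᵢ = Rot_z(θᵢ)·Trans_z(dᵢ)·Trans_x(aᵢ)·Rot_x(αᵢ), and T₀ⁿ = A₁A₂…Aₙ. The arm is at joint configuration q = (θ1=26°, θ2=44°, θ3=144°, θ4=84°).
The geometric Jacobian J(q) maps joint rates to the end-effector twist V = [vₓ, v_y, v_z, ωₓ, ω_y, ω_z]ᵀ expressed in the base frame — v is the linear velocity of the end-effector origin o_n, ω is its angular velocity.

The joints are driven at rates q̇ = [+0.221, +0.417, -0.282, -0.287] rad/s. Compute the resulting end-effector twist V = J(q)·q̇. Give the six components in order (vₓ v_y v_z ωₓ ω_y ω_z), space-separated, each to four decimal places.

o_n = [0.4847, 0.7063, 0.2921]
J₁: ẑ×o_n = [-0.7063, 0.4847, 0.0000], ω = ẑ
J2: z=[0.0000, 0.0000, 1.0000] o=[0.5123, 0.2499, 0.0000] → [-0.4564, -0.0276, 0.0000, 0.0000, 0.0000, 1.0000]
J3: z=[0.0000, 0.0000, 1.0000] o=[0.7415, 0.8795, 0.3700] → [0.1732, -0.2568, 0.0000, 0.0000, 0.0000, 1.0000]
J4: z=[0.5592, -0.8290, 0.0000] o=[0.5176, 0.7285, 0.6700] → [0.3133, 0.2113, -0.0397, 0.5592, -0.8290, 0.0000]
V = J·q̇ = [-0.4852, 0.1074, 0.0114, -0.1605, 0.2379, 0.3560]

-0.4852 0.1074 0.0114 -0.1605 0.2379 0.3560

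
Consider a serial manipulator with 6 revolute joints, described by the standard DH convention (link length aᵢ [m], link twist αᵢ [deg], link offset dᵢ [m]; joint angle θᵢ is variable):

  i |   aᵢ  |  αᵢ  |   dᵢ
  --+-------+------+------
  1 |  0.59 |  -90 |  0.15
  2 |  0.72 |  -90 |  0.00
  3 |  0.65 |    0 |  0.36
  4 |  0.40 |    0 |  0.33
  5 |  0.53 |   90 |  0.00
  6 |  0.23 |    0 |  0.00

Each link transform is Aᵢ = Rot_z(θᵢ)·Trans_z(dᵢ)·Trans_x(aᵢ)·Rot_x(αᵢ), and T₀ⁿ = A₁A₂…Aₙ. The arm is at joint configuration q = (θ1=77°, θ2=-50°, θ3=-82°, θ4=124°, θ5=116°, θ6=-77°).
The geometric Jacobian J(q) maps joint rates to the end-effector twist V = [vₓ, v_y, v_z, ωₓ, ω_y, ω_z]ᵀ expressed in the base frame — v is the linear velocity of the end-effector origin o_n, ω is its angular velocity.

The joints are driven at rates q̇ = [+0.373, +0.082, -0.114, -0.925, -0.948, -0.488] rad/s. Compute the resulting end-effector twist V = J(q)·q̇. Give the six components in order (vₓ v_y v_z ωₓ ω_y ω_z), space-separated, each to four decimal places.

o_n = [0.1411, 1.3142, 0.2859]
J₁: ẑ×o_n = [-1.3142, 0.1411, 0.0000], ω = ẑ
J2: z=[-0.9744, 0.2250, 0.0000] o=[0.1327, 0.5749, 0.1500] → [0.0306, 0.1324, -0.7222, -0.9744, 0.2250, 0.0000]
J3: z=[0.1723, 0.7464, -0.6428] o=[0.2368, 1.0258, 0.7016] → [-0.1249, 0.1331, 0.1211, 0.1723, 0.7464, -0.6428]
J4: z=[0.1723, 0.7464, -0.6428] o=[-0.3152, 1.4960, 0.5394] → [-0.3061, -0.2497, -0.3720, 0.1723, 0.7464, -0.6428]
J5: z=[0.1723, 0.7464, -0.6428] o=[0.0454, 1.8683, 0.5550] → [-0.5571, -0.0152, -0.1669, 0.1723, 0.7464, -0.6428]
J6: z=[0.9576, 0.0260, 0.2870] o=[0.1678, 1.5158, 0.1786] → [0.0607, -0.1104, -0.1924, 0.9576, 0.0260, 0.2870]
V = J·q̇ = [0.3082, 0.3475, 0.5232, -0.8896, -1.4774, 1.5102]

0.3082 0.3475 0.5232 -0.8896 -1.4774 1.5102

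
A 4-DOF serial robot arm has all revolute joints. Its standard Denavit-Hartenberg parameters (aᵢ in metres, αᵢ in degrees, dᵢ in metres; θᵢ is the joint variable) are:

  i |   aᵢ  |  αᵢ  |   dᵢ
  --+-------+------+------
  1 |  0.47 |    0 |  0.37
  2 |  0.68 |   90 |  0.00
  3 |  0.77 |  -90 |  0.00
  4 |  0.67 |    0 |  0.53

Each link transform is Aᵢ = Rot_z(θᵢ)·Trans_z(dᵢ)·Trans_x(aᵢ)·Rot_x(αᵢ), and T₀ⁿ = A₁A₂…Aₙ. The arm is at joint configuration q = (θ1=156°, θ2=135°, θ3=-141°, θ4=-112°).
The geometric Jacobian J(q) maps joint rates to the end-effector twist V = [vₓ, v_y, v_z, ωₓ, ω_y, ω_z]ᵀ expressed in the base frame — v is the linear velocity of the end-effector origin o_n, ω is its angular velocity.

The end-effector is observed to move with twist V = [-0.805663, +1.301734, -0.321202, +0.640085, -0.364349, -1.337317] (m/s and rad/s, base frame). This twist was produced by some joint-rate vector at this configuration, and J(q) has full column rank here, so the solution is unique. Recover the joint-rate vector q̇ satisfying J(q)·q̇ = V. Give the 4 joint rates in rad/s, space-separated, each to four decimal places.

o_n = [-0.7906, -0.6011, -0.3685]
J₁: ẑ×o_n = [0.6011, -0.7906, 0.0000], ω = ẑ
J2: z=[0.0000, 0.0000, 1.0000] o=[-0.4294, 0.1912, 0.3700] → [0.7923, -0.3613, 0.0000, 0.0000, 0.0000, 1.0000]
J3: z=[-0.9336, -0.3584, 0.0000] o=[-0.1857, -0.4437, 0.3700] → [0.2647, -0.6895, -0.0698, -0.9336, -0.3584, 0.0000]
J4: z=[0.2255, -0.5875, -0.7771] o=[-0.4001, 0.1150, -0.1146] → [-0.4073, 0.3608, -0.3909, 0.2255, -0.5875, -0.7771]
q̇ = J⁺·V = [-0.9880, 0.3540, -0.4670, 0.9050]

-0.9880 0.3540 -0.4670 0.9050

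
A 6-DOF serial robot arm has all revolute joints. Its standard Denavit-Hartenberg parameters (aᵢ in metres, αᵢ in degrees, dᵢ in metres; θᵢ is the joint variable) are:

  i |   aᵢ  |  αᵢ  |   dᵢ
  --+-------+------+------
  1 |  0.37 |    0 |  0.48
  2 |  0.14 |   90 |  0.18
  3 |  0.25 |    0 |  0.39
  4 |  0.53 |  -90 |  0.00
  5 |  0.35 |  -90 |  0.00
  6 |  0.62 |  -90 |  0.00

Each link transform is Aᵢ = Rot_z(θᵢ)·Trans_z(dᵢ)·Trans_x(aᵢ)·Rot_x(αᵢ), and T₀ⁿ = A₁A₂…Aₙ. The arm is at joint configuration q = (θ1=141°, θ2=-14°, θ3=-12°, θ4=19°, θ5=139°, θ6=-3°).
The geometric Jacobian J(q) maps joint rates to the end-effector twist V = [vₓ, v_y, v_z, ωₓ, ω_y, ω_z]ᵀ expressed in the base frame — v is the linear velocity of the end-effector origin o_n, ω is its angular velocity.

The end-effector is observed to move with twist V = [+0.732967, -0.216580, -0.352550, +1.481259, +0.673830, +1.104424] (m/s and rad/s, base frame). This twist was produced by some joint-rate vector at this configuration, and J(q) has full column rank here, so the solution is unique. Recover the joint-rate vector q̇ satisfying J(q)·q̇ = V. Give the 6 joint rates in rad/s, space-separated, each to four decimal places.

0.4380 -0.2030 0.8770 0.4300 0.9060 0.3730

o_n = [-0.5926, 0.2292, 0.6157]
J₁: ẑ×o_n = [-0.2292, -0.5926, 0.0000], ω = ẑ
J2: z=[0.0000, 0.0000, 1.0000] o=[-0.2875, 0.2328, 0.4800] → [0.0037, -0.3050, 0.0000, 0.0000, 0.0000, 1.0000]
J3: z=[0.7986, 0.6018, 0.0000] o=[-0.3718, 0.3447, 0.6600] → [-0.0267, 0.0354, 0.0407, 0.7986, 0.6018, 0.0000]
J4: z=[0.7986, 0.6018, 0.0000] o=[-0.2075, 0.7747, 0.6080] → [0.0046, -0.0061, -0.2039, 0.7986, 0.6018, 0.0000]
J5: z=[0.0733, -0.0973, 0.9925] o=[-0.5241, 1.1948, 0.6726] → [0.9639, -0.0638, -0.0775, 0.0733, -0.0973, 0.9925]
J6: z=[0.9946, -0.0659, -0.0800] o=[-0.5497, 0.8472, 0.6404] → [-0.0478, 0.0280, -0.6175, 0.9946, -0.0659, -0.0800]
q̇ = J⁺·V = [0.4380, -0.2030, 0.8770, 0.4300, 0.9060, 0.3730]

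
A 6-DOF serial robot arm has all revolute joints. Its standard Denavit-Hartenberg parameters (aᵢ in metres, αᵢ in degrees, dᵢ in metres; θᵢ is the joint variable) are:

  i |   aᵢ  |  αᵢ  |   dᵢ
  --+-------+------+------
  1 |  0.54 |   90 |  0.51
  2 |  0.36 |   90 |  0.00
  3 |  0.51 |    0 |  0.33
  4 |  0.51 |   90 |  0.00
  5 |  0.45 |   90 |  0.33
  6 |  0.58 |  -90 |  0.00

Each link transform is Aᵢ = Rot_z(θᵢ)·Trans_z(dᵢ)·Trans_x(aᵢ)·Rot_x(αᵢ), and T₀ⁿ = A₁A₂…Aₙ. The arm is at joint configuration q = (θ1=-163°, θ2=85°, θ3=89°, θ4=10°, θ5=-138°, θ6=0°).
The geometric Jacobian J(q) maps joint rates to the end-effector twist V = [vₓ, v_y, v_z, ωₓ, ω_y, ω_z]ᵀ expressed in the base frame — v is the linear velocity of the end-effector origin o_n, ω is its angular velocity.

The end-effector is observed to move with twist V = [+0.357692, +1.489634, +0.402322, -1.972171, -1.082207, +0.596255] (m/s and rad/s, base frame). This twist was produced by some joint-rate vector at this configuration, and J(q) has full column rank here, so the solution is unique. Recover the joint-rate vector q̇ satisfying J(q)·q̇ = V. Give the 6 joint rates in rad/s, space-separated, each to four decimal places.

-0.2490 0.0100 0.7360 0.6910 0.9480 0.9330

o_n = [-0.3259, 0.2238, 1.2733]
J₁: ẑ×o_n = [-0.2238, -0.3259, 0.0000], ω = ẑ
J2: z=[-0.2924, 0.9563, 0.0000] o=[-0.5164, -0.1579, 0.5100] → [0.7300, 0.2232, -0.2938, -0.2924, 0.9563, 0.0000]
J3: z=[-0.9527, -0.2913, -0.0872] o=[-0.5464, -0.1671, 0.8686] → [-0.0838, 0.3663, -0.3081, -0.9527, -0.2913, -0.0872]
J4: z=[-0.9527, -0.2913, -0.0872] o=[-1.0106, 0.2242, 0.8487] → [-0.1237, 0.3448, 0.1999, -0.9527, -0.2913, -0.0872]
J5: z=[-0.1281, 0.1244, 0.9839] o=[-1.1512, 0.7080, 0.7693] → [0.5392, 0.8767, -0.0407, -0.1281, 0.1244, 0.9839]
J6: z=[-0.5235, -0.8511, 0.0395] o=[-0.8144, 0.5196, 1.1723] → [-0.0743, 0.0722, 0.5707, -0.5235, -0.8511, 0.0395]
q̇ = J⁺·V = [-0.2490, 0.0100, 0.7360, 0.6910, 0.9480, 0.9330]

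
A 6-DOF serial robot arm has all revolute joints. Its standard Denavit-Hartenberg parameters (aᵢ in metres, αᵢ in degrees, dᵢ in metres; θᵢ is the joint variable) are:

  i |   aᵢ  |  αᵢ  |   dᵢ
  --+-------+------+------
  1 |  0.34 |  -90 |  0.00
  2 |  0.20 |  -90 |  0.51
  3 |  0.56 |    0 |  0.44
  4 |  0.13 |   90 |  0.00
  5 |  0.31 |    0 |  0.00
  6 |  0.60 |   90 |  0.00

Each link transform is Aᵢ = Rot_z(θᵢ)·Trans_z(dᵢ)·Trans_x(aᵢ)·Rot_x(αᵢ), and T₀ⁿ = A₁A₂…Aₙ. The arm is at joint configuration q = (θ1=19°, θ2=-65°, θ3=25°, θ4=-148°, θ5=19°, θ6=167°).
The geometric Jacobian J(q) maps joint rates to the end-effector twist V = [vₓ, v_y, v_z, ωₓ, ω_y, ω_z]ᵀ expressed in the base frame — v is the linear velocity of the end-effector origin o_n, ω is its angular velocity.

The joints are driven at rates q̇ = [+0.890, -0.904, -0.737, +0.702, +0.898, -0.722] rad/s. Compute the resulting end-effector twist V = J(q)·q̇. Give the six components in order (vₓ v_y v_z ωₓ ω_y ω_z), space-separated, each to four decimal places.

o_n = [1.0102, 0.4829, 0.5248]
J₁: ẑ×o_n = [-0.4829, 1.0102, 0.0000], ω = ẑ
J2: z=[-0.3256, 0.9455, 0.0000] o=[0.3215, 0.1107, 0.0000] → [0.4962, 0.1709, -0.7724, -0.3256, 0.9455, 0.0000]
J3: z=[0.8569, 0.2951, -0.4226] o=[0.2354, 0.6204, 0.1813] → [0.0433, -0.6219, -0.3464, 0.8569, 0.2951, -0.4226]
J4: z=[0.8569, 0.2951, -0.4226] o=[0.8923, 0.5963, 0.4553] → [-0.0274, -0.1094, -0.1320, 0.8569, 0.2951, -0.4226]
J5: z=[-0.1578, -0.6304, -0.7601] o=[0.8285, 0.6897, 0.3911] → [-0.2414, -0.1170, 0.1472, -0.1578, -0.6304, -0.7601]
J6: z=[-0.1578, -0.6304, -0.7601] o=[0.7711, 0.9299, 0.2038] → [-0.5421, -0.1310, 0.2212, -0.1578, -0.6304, -0.7601]
V = J·q̇ = [-0.7549, 1.1156, 0.8334, 0.2365, -0.9760, 0.7710]

-0.7549 1.1156 0.8334 0.2365 -0.9760 0.7710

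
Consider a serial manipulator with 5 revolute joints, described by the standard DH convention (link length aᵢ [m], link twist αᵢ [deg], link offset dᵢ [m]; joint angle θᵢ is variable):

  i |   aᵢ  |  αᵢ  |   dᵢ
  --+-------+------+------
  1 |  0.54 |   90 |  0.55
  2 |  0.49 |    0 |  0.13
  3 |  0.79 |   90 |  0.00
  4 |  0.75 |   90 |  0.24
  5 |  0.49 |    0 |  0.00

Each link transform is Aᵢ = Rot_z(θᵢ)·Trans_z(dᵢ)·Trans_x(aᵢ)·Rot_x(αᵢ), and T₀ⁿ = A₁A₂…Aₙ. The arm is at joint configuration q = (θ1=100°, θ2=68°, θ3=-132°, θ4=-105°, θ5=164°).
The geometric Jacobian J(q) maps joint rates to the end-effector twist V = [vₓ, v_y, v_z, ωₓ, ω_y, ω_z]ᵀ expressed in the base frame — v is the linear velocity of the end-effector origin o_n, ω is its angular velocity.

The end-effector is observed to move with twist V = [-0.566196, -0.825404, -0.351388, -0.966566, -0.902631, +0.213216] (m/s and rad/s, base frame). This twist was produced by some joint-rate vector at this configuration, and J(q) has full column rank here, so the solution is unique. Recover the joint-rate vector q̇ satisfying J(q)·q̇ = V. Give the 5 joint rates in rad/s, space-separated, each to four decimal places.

o_n = [-0.2591, 0.6662, 0.1948]
J₁: ẑ×o_n = [-0.6662, -0.2591, 0.0000], ω = ẑ
J2: z=[0.9848, 0.1736, 0.0000] o=[-0.0938, 0.5318, 0.5500] → [-0.0617, 0.3498, 0.1611, 0.9848, 0.1736, 0.0000]
J3: z=[0.9848, 0.1736, 0.0000] o=[0.0024, 0.7351, 1.0043] → [-0.1406, 0.7973, -0.0224, 0.9848, 0.1736, 0.0000]
J4: z=[0.1561, -0.8851, -0.4384] o=[-0.0578, 1.0762, 0.2943] → [-0.0916, 0.1038, -0.2422, 0.1561, -0.8851, -0.4384]
J5: z=[0.3284, -0.3721, 0.8682] o=[-0.7190, 0.6542, 0.3635] → [0.0523, 0.4547, 0.1751, 0.3284, -0.3721, 0.8682]
q̇ = J⁺·V = [0.8540, -0.5590, -0.4800, 0.9290, -0.2690]

0.8540 -0.5590 -0.4800 0.9290 -0.2690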